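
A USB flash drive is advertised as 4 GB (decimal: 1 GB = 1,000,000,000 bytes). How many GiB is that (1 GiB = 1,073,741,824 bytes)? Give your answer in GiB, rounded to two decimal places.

4 GB × 1,000,000,000 bytes/GB = 4,000,000,000 bytes
1 GiB = 2^30 bytes = 1,073,741,824 bytes
4,000,000,000 / 1,073,741,824 = 3.73 GiB

3.73 GiB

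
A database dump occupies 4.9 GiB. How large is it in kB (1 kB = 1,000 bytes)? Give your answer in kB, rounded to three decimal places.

4.9 GiB = 4.9 × 2^30 bytes = 5,261,334,937.6 bytes
1 kB = 1,000 bytes
5,261,334,937.6 / 1,000 = 5,261,334.938 kB

5,261,334.938 kB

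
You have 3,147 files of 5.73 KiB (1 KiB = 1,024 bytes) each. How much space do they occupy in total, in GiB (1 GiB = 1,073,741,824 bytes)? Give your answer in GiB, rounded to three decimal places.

0.017 GiB

Total = 3,147 × 5.73 KiB = 18032.31 KiB
= 18032.31 × 1,024 bytes = 18,465,085.44 bytes
1 GiB = 1,073,741,824 bytes
18,465,085.44 / 1,073,741,824 = 0.017 GiB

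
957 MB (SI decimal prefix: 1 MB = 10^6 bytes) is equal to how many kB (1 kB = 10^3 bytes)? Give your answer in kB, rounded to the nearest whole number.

957,000 kB

957 MB = 957 × 10^6 bytes = 957,000,000 bytes
1 kB = 10^3 bytes = 1,000 bytes
957,000,000 / 1,000 = 957,000 kB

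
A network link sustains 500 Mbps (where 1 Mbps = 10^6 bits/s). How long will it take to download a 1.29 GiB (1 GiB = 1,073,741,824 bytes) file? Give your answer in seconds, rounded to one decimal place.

22.2 seconds

1.29 GiB = 1,385,126,952.96 bytes = 11,081,015,623.68 bits
500 Mbps = 500,000,000 bits/s
time = 11,081,015,623.68 / 500,000,000 = 22.2 s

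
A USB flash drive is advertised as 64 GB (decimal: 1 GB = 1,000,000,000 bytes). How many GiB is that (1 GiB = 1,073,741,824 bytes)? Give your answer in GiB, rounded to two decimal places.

64 GB = 64 × 10^9 bytes = 64,000,000,000 bytes
1 GiB = 1,073,741,824 bytes
64,000,000,000 / 1,073,741,824 = 59.60 GiB

59.60 GiB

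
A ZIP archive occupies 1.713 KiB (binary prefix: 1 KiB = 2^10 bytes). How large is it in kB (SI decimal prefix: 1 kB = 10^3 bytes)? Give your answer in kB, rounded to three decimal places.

1.713 KiB × 1,024 bytes/KiB = 1,754.112 bytes
1 kB = 1,000 bytes
1,754.112 / 1,000 = 1.754 kB

1.754 kB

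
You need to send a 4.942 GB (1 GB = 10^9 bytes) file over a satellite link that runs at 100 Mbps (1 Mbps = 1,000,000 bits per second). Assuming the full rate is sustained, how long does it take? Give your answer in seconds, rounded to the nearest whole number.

395 seconds

4.942 GB = 4,942,000,000 bytes = 39,536,000,000 bits
100 Mbps = 100,000,000 bits/s
time = 39,536,000,000 / 100,000,000 = 395 s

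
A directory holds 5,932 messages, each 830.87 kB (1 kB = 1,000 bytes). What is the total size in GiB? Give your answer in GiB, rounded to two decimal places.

Total = 5,932 × 830.87 kB = 4928720.84 kB
= 4928720.84 × 1,000 bytes = 4,928,720,840 bytes
1 GiB = 1,073,741,824 bytes
4,928,720,840 / 1,073,741,824 = 4.59 GiB

4.59 GiB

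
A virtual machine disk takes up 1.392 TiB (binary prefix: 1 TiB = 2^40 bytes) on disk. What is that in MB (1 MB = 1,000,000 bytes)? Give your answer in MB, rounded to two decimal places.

1.392 TiB = 1.392 × 2^40 bytes = 1,530,520,185,864.192 bytes
1 MB = 10^6 bytes = 1,000,000 bytes
1,530,520,185,864.192 / 1,000,000 = 1,530,520.19 MB

1,530,520.19 MB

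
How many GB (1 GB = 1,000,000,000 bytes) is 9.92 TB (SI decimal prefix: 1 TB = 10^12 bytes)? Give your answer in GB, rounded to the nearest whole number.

9.92 TB × 1,000,000,000,000 bytes/TB = 9,920,000,000,000 bytes
1 GB = 1,000,000,000 bytes
9,920,000,000,000 / 1,000,000,000 = 9,920 GB

9,920 GB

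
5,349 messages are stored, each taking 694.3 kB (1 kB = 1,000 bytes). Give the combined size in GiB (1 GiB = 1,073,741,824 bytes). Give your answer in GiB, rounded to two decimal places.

Total = 5,349 × 694.3 kB = 3713810.7 kB
= 3713810.7 × 1,000 bytes = 3,713,810,700 bytes
1 GiB = 1,073,741,824 bytes
3,713,810,700 / 1,073,741,824 = 3.46 GiB

3.46 GiB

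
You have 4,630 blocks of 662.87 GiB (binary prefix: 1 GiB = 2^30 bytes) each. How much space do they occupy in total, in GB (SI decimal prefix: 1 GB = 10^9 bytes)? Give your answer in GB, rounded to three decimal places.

Total = 4,630 × 662.87 GiB = 3069088.1 GiB
= 3069088.1 × 1,073,741,824 bytes = 3,295,408,254,510,694.4 bytes
1 GB = 1,000,000,000 bytes
3,295,408,254,510,694.4 / 1,000,000,000 = 3,295,408.255 GB

3,295,408.255 GB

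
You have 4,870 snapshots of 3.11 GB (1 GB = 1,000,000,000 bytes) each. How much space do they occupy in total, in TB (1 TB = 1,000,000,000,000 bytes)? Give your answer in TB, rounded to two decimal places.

15.15 TB

Total = 4,870 × 3.11 GB = 15145.7 GB
= 15145.7 × 1,000,000,000 bytes = 15,145,700,000,000 bytes
1 TB = 1,000,000,000,000 bytes
15,145,700,000,000 / 1,000,000,000,000 = 15.15 TB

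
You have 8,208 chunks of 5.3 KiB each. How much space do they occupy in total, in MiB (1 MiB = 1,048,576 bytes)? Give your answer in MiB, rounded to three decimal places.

42.483 MiB

Total = 8,208 × 5.3 KiB = 43502.4 KiB
= 43502.4 × 1,024 bytes = 44,546,457.6 bytes
1 MiB = 1,048,576 bytes
44,546,457.6 / 1,048,576 = 42.483 MiB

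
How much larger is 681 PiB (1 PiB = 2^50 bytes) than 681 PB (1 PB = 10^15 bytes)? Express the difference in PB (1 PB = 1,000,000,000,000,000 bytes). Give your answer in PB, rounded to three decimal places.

85.738 PB

681 PiB = 681 × 1,125,899,906,842,624 = 766,737,836,559,826,944 bytes
681 PB = 681 × 1,000,000,000,000,000 = 681,000,000,000,000,000 bytes
difference = 85,737,836,559,826,944 bytes
85,737,836,559,826,944 / 1,000,000,000,000,000 = 85.738 PB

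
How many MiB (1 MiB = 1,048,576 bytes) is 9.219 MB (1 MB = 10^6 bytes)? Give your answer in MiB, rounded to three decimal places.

8.792 MiB

9.219 MB × 1,000,000 bytes/MB = 9,219,000 bytes
1 MiB = 2^20 bytes = 1,048,576 bytes
9,219,000 / 1,048,576 = 8.792 MiB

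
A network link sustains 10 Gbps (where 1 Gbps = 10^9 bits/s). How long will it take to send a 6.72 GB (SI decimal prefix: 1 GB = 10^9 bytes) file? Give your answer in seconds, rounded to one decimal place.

5.4 seconds

6.72 GB = 6,720,000,000 bytes = 53,760,000,000 bits
10 Gbps = 10,000,000,000 bits/s
time = 53,760,000,000 / 10,000,000,000 = 5.4 s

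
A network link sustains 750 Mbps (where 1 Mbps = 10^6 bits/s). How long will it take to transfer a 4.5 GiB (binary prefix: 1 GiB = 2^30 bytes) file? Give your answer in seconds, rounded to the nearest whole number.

52 seconds

4.5 GiB = 4,831,838,208 bytes = 38,654,705,664 bits
750 Mbps = 750,000,000 bits/s
time = 38,654,705,664 / 750,000,000 = 52 s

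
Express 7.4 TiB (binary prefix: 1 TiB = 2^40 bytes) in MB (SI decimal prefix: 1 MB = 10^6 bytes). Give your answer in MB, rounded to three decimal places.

8,136,386.046 MB

7.4 TiB = 7.4 × 2^40 bytes = 8,136,386,045,542.4 bytes
1 MB = 1,000,000 bytes
8,136,386,045,542.4 / 1,000,000 = 8,136,386.046 MB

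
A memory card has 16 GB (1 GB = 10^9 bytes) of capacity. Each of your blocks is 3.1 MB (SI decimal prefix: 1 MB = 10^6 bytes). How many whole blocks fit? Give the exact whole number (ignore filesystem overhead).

Capacity: 16 GB = 16,000,000,000 bytes
Per item: 3.1 MB = 3,100,000 bytes
⌊16,000,000,000 / 3,100,000⌋ = 5,161

5,161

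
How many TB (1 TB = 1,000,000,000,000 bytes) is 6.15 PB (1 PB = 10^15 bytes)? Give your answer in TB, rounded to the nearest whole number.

6.15 PB = 6.15 × 10^15 bytes = 6,150,000,000,000,000 bytes
1 TB = 1,000,000,000,000 bytes
6,150,000,000,000,000 / 1,000,000,000,000 = 6,150 TB

6,150 TB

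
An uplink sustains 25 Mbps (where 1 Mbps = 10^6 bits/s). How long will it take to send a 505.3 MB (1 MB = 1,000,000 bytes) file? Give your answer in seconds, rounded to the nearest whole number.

162 seconds

505.3 MB = 505,300,000 bytes = 4,042,400,000 bits
25 Mbps = 25,000,000 bits/s
time = 4,042,400,000 / 25,000,000 = 162 s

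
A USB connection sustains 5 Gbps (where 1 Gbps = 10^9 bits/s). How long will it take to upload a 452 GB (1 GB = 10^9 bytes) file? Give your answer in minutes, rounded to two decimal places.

12.05 minutes

452 GB = 452,000,000,000 bytes = 3,616,000,000,000 bits
5 Gbps = 5,000,000,000 bits/s
time = 3,616,000,000,000 / 5,000,000,000 = 723.200 s
723.200 s / 60 = 12.05 minutes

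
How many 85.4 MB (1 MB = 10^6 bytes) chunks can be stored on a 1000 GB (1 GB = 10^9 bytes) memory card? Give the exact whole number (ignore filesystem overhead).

Capacity: 1000 GB = 1,000,000,000,000 bytes
Per item: 85.4 MB = 85,400,000 bytes
⌊1,000,000,000,000 / 85,400,000⌋ = 11,709

11,709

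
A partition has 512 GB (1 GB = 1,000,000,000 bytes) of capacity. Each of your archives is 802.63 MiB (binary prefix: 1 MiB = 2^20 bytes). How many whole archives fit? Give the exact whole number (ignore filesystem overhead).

608

Capacity: 512 GB = 512,000,000,000 bytes
Per item: 802.63 MiB = 841,618,554.88 bytes
⌊512,000,000,000 / 841,618,554.88⌋ = 608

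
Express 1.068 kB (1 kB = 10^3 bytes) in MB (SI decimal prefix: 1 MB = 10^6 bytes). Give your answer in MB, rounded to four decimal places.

0.0011 MB

1.068 kB = 1.068 × 10^3 bytes = 1,068 bytes
1 MB = 10^6 bytes = 1,000,000 bytes
1,068 / 1,000,000 = 0.0011 MB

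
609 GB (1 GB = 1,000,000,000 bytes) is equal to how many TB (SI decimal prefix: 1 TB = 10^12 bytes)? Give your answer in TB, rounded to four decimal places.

0.6090 TB

609 GB = 609 × 10^9 bytes = 609,000,000,000 bytes
1 TB = 10^12 bytes = 1,000,000,000,000 bytes
609,000,000,000 / 1,000,000,000,000 = 0.6090 TB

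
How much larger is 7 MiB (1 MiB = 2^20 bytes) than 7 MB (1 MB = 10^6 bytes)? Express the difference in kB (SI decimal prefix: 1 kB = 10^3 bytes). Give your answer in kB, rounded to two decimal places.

340.03 kB

7 MiB = 7 × 1,048,576 = 7,340,032 bytes
7 MB = 7 × 1,000,000 = 7,000,000 bytes
difference = 340,032 bytes
340,032 / 1,000 = 340.03 kB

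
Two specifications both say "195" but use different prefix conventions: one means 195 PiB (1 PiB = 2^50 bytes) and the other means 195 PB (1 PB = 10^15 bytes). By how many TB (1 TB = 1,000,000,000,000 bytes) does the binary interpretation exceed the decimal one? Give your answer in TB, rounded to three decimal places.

24,550.482 TB

195 PiB = 195 × 1,125,899,906,842,624 = 219,550,481,834,311,680 bytes
195 PB = 195 × 1,000,000,000,000,000 = 195,000,000,000,000,000 bytes
difference = 24,550,481,834,311,680 bytes
24,550,481,834,311,680 / 1,000,000,000,000 = 24,550.482 TB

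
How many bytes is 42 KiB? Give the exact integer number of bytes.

42 × 1,024 = 43,008 bytes  (1 KiB = 2^10 bytes)

43,008 bytes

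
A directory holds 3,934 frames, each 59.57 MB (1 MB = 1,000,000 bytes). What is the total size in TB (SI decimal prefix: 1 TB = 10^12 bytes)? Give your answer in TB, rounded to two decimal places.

Total = 3,934 × 59.57 MB = 234348.38 MB
= 234348.38 × 1,000,000 bytes = 234,348,380,000 bytes
1 TB = 1,000,000,000,000 bytes
234,348,380,000 / 1,000,000,000,000 = 0.23 TB

0.23 TB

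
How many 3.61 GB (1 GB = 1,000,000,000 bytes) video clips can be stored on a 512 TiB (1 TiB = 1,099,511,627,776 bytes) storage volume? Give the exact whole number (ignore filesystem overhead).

Capacity: 512 TiB = 562,949,953,421,312 bytes
Per item: 3.61 GB = 3,610,000,000 bytes
⌊562,949,953,421,312 / 3,610,000,000⌋ = 155,941

155,941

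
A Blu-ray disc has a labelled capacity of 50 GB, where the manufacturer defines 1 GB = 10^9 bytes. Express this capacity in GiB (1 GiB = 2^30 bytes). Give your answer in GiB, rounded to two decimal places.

46.57 GiB

50 GB = 50 × 10^9 bytes = 50,000,000,000 bytes
1 GiB = 1,073,741,824 bytes
50,000,000,000 / 1,073,741,824 = 46.57 GiB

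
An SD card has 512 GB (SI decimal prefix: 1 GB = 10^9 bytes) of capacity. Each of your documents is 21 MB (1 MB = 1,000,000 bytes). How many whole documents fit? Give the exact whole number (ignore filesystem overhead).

Capacity: 512 GB = 512,000,000,000 bytes
Per item: 21 MB = 21,000,000 bytes
⌊512,000,000,000 / 21,000,000⌋ = 24,380

24,380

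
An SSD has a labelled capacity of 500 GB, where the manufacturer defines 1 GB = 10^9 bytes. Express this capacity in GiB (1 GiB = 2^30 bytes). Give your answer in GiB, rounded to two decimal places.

465.66 GiB

500 GB × 1,000,000,000 bytes/GB = 500,000,000,000 bytes
1 GiB = 2^30 bytes = 1,073,741,824 bytes
500,000,000,000 / 1,073,741,824 = 465.66 GiB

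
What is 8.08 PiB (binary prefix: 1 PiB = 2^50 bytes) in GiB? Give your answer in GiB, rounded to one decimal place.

8,472,494.1 GiB

8.08 PiB × 1,125,899,906,842,624 bytes/PiB = 9,097,271,247,288,401.92 bytes
1 GiB = 1,073,741,824 bytes
9,097,271,247,288,401.92 / 1,073,741,824 = 8,472,494.1 GiB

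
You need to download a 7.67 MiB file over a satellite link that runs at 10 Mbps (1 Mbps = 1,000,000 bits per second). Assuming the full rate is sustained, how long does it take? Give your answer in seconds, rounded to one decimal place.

6.4 seconds

7.67 MiB = 8,042,577.92 bytes = 64,340,623.36 bits
10 Mbps = 10,000,000 bits/s
time = 64,340,623.36 / 10,000,000 = 6.4 s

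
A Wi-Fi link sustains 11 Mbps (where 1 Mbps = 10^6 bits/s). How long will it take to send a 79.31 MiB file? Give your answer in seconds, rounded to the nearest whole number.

60 seconds

79.31 MiB = 83,162,562.56 bytes = 665,300,500.48 bits
11 Mbps = 11,000,000 bits/s
time = 665,300,500.48 / 11,000,000 = 60 s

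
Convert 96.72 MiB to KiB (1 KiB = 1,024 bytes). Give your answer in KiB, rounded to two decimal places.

96.72 MiB = 96.72 × 2^20 bytes = 101,418,270.72 bytes
1 KiB = 1,024 bytes
101,418,270.72 / 1,024 = 99,041.28 KiB

99,041.28 KiB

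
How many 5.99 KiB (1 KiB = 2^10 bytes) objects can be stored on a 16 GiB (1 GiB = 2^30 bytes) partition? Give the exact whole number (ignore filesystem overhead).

Capacity: 16 GiB = 17,179,869,184 bytes
Per item: 5.99 KiB = 6,133.76 bytes
⌊17,179,869,184 / 6,133.76⌋ = 2,800,870

2,800,870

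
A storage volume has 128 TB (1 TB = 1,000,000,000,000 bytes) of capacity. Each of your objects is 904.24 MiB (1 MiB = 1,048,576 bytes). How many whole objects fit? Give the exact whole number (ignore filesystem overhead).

Capacity: 128 TB = 128,000,000,000,000 bytes
Per item: 904.24 MiB = 948,164,362.24 bytes
⌊128,000,000,000,000 / 948,164,362.24⌋ = 134,997

134,997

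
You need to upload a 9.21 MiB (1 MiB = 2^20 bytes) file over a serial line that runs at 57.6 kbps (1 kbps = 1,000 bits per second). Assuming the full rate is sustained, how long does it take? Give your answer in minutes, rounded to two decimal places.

22.36 minutes

9.21 MiB = 9,657,384.96 bytes = 77,259,079.68 bits
57.6 kbps = 57,600 bits/s
time = 77,259,079.68 / 57,600 = 1,341.303 s
1,341.303 s / 60 = 22.36 minutes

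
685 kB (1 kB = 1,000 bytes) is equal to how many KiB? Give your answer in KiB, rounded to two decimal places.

685 kB × 1,000 bytes/kB = 685,000 bytes
1 KiB = 1,024 bytes
685,000 / 1,024 = 668.95 KiB

668.95 KiB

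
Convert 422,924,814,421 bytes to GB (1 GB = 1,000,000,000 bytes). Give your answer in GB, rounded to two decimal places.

422,924,814,421 bytes given.
1 GB = 1,000,000,000 bytes
422,924,814,421 / 1,000,000,000 = 422.92 GB

422.92 GB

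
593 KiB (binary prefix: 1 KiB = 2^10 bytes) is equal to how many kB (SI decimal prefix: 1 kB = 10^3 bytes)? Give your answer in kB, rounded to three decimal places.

607.232 kB

593 KiB × 1,024 bytes/KiB = 607,232 bytes
1 kB = 1,000 bytes
607,232 / 1,000 = 607.232 kB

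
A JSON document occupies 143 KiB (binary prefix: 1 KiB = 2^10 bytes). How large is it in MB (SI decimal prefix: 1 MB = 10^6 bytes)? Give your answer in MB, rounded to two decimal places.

143 KiB = 143 × 2^10 bytes = 146,432 bytes
1 MB = 1,000,000 bytes
146,432 / 1,000,000 = 0.15 MB

0.15 MB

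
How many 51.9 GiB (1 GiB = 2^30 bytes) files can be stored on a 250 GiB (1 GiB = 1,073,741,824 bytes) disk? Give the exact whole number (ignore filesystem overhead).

Capacity: 250 GiB = 268,435,456,000 bytes
Per item: 51.9 GiB = 55,727,200,665.6 bytes
⌊268,435,456,000 / 55,727,200,665.6⌋ = 4

4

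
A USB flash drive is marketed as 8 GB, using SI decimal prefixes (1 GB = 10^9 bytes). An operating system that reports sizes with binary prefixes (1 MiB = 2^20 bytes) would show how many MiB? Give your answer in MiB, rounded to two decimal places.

7,629.39 MiB

8 GB = 8 × 10^9 bytes = 8,000,000,000 bytes
1 MiB = 1,048,576 bytes
8,000,000,000 / 1,048,576 = 7,629.39 MiB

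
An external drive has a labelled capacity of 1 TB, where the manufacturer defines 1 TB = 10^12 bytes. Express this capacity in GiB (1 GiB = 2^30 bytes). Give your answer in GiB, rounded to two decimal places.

1 TB × 1,000,000,000,000 bytes/TB = 1,000,000,000,000 bytes
1 GiB = 1,073,741,824 bytes
1,000,000,000,000 / 1,073,741,824 = 931.32 GiB

931.32 GiB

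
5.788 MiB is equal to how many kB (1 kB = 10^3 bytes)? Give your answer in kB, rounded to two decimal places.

6,069.16 kB

5.788 MiB = 5.788 × 2^20 bytes = 6,069,157.888 bytes
1 kB = 10^3 bytes = 1,000 bytes
6,069,157.888 / 1,000 = 6,069.16 kB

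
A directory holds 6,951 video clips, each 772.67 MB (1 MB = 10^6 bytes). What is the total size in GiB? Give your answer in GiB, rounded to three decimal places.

Total = 6,951 × 772.67 MB = 5370829.17 MB
= 5370829.17 × 1,000,000 bytes = 5,370,829,170,000 bytes
1 GiB = 1,073,741,824 bytes
5,370,829,170,000 / 1,073,741,824 = 5,001.974 GiB

5,001.974 GiB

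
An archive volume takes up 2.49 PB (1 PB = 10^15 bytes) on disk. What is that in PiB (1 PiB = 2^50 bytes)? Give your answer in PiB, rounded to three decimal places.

2.49 PB × 1,000,000,000,000,000 bytes/PB = 2,490,000,000,000,000 bytes
1 PiB = 1,125,899,906,842,624 bytes
2,490,000,000,000,000 / 1,125,899,906,842,624 = 2.212 PiB

2.212 PiB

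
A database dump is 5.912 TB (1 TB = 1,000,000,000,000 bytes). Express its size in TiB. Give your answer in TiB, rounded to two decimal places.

5.912 TB = 5.912 × 10^12 bytes = 5,912,000,000,000 bytes
1 TiB = 2^40 bytes = 1,099,511,627,776 bytes
5,912,000,000,000 / 1,099,511,627,776 = 5.38 TiB

5.38 TiB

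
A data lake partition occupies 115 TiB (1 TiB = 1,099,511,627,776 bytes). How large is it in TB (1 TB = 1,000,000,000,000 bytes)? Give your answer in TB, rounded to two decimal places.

115 TiB × 1,099,511,627,776 bytes/TiB = 126,443,837,194,240 bytes
1 TB = 1,000,000,000,000 bytes
126,443,837,194,240 / 1,000,000,000,000 = 126.44 TB

126.44 TB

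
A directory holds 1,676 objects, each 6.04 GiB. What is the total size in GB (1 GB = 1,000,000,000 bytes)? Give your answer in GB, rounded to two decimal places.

Total = 1,676 × 6.04 GiB = 10123.04 GiB
= 10123.04 × 1,073,741,824 bytes = 10,869,531,434,024.96 bytes
1 GB = 1,000,000,000 bytes
10,869,531,434,024.96 / 1,000,000,000 = 10,869.53 GB

10,869.53 GB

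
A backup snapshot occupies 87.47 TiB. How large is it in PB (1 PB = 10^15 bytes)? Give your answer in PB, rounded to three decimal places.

0.096 PB

87.47 TiB × 1,099,511,627,776 bytes/TiB = 96,174,282,081,566.72 bytes
1 PB = 1,000,000,000,000,000 bytes
96,174,282,081,566.72 / 1,000,000,000,000,000 = 0.096 PB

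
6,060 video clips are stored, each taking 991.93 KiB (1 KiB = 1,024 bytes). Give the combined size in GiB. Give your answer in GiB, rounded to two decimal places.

5.73 GiB

Total = 6,060 × 991.93 KiB = 6011095.8 KiB
= 6011095.8 × 1,024 bytes = 6,155,362,099.2 bytes
1 GiB = 1,073,741,824 bytes
6,155,362,099.2 / 1,073,741,824 = 5.73 GiB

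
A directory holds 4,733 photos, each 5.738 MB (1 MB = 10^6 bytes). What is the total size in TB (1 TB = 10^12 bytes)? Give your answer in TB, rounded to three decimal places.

0.027 TB

Total = 4,733 × 5.738 MB = 27157.954 MB
= 27157.954 × 1,000,000 bytes = 27,157,954,000 bytes
1 TB = 1,000,000,000,000 bytes
27,157,954,000 / 1,000,000,000,000 = 0.027 TB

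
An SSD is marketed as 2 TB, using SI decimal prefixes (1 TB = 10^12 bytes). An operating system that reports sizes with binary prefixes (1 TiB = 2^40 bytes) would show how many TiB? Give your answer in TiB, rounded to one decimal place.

2 TB = 2 × 10^12 bytes = 2,000,000,000,000 bytes
1 TiB = 2^40 bytes = 1,099,511,627,776 bytes
2,000,000,000,000 / 1,099,511,627,776 = 1.8 TiB

1.8 TiB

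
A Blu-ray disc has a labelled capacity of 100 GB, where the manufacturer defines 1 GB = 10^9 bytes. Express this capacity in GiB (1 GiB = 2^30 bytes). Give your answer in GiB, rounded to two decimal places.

93.13 GiB

100 GB × 1,000,000,000 bytes/GB = 100,000,000,000 bytes
1 GiB = 1,073,741,824 bytes
100,000,000,000 / 1,073,741,824 = 93.13 GiB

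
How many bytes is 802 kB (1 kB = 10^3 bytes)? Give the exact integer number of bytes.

802,000 bytes

802 × 1,000 = 802,000 bytes  (1 kB = 10^3 bytes)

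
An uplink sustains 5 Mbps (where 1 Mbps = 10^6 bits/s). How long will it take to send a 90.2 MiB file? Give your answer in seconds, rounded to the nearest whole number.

151 seconds

90.2 MiB = 94,581,555.2 bytes = 756,652,441.6 bits
5 Mbps = 5,000,000 bits/s
time = 756,652,441.6 / 5,000,000 = 151 s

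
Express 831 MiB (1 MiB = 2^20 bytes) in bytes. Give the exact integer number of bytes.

871,366,656 bytes

831 × 1,048,576 = 871,366,656 bytes  (1 MiB = 2^20 bytes)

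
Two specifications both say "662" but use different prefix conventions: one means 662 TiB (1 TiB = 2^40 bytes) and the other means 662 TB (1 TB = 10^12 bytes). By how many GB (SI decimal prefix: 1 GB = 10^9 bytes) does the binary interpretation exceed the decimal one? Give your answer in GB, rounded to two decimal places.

65,876.70 GB

662 TiB = 662 × 1,099,511,627,776 = 727,876,697,587,712 bytes
662 TB = 662 × 1,000,000,000,000 = 662,000,000,000,000 bytes
difference = 65,876,697,587,712 bytes
65,876,697,587,712 / 1,000,000,000 = 65,876.70 GB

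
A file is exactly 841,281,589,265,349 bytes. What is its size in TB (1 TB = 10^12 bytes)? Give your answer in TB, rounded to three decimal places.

841.282 TB

841,281,589,265,349 bytes given.
1 TB = 1,000,000,000,000 bytes
841,281,589,265,349 / 1,000,000,000,000 = 841.282 TB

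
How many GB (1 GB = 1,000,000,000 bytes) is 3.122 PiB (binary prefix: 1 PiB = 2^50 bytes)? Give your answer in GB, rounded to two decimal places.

3,515,059.51 GB

3.122 PiB = 3.122 × 2^50 bytes = 3,515,059,509,162,672.128 bytes
1 GB = 1,000,000,000 bytes
3,515,059,509,162,672.128 / 1,000,000,000 = 3,515,059.51 GB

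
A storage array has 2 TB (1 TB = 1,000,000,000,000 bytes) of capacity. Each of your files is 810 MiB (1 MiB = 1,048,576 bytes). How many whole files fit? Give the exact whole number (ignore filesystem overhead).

2,354

Capacity: 2 TB = 2,000,000,000,000 bytes
Per item: 810 MiB = 849,346,560 bytes
⌊2,000,000,000,000 / 849,346,560⌋ = 2,354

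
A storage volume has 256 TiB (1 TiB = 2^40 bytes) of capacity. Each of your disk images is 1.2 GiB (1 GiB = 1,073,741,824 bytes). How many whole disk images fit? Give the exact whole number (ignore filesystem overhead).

218,453

Capacity: 256 TiB = 281,474,976,710,656 bytes
Per item: 1.2 GiB = 1,288,490,188.8 bytes
⌊281,474,976,710,656 / 1,288,490,188.8⌋ = 218,453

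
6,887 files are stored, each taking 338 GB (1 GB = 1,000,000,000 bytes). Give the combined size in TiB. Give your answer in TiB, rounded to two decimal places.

Total = 6,887 × 338 GB = 2,327,806 GB
= 2,327,806 × 1,000,000,000 bytes = 2,327,806,000,000,000 bytes
1 TiB = 1,099,511,627,776 bytes
2,327,806,000,000,000 / 1,099,511,627,776 = 2,117.13 TiB

2,117.13 TiB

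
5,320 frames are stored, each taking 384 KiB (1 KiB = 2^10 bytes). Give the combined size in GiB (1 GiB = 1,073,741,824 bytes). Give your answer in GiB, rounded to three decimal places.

Total = 5,320 × 384 KiB = 2,042,880 KiB
= 2,042,880 × 1,024 bytes = 2,091,909,120 bytes
1 GiB = 1,073,741,824 bytes
2,091,909,120 / 1,073,741,824 = 1.948 GiB

1.948 GiB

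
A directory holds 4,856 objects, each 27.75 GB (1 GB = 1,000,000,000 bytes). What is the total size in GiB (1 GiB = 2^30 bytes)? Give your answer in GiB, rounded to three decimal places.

125,499.442 GiB

Total = 4,856 × 27.75 GB = 134,754 GB
= 134,754 × 1,000,000,000 bytes = 134,754,000,000,000 bytes
1 GiB = 1,073,741,824 bytes
134,754,000,000,000 / 1,073,741,824 = 125,499.442 GiB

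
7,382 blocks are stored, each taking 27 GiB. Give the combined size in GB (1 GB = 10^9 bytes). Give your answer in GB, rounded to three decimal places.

214,011.778 GB

Total = 7,382 × 27 GiB = 199,314 GiB
= 199,314 × 1,073,741,824 bytes = 214,011,777,908,736 bytes
1 GB = 1,000,000,000 bytes
214,011,777,908,736 / 1,000,000,000 = 214,011.778 GB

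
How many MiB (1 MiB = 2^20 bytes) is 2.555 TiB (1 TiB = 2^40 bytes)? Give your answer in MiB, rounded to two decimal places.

2.555 TiB = 2.555 × 2^40 bytes = 2,809,252,208,967.68 bytes
1 MiB = 2^20 bytes = 1,048,576 bytes
2,809,252,208,967.68 / 1,048,576 = 2,679,111.68 MiB

2,679,111.68 MiB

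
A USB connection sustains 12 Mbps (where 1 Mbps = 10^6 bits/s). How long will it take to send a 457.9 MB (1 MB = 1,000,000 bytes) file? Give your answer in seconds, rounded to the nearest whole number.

305 seconds

457.9 MB = 457,900,000 bytes = 3,663,200,000 bits
12 Mbps = 12,000,000 bits/s
time = 3,663,200,000 / 12,000,000 = 305 s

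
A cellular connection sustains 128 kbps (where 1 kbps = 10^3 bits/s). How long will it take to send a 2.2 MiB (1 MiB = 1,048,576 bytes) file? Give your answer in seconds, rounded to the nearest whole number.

2.2 MiB = 2,306,867.2 bytes = 18,454,937.6 bits
128 kbps = 128,000 bits/s
time = 18,454,937.6 / 128,000 = 144 s

144 seconds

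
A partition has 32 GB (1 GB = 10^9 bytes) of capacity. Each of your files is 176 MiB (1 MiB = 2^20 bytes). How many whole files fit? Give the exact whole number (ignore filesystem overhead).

Capacity: 32 GB = 32,000,000,000 bytes
Per item: 176 MiB = 184,549,376 bytes
⌊32,000,000,000 / 184,549,376⌋ = 173

173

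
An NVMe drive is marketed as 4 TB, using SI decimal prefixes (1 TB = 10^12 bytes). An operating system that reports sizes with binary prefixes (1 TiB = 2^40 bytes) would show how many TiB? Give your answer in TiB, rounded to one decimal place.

4 TB = 4 × 10^12 bytes = 4,000,000,000,000 bytes
1 TiB = 1,099,511,627,776 bytes
4,000,000,000,000 / 1,099,511,627,776 = 3.6 TiB

3.6 TiB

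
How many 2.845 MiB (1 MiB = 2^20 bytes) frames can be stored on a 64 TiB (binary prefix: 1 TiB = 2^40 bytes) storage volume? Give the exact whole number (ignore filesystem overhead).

23,588,352

Capacity: 64 TiB = 70,368,744,177,664 bytes
Per item: 2.845 MiB = 2,983,198.72 bytes
⌊70,368,744,177,664 / 2,983,198.72⌋ = 23,588,352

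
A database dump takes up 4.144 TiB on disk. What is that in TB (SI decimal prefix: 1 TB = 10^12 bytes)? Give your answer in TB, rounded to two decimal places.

4.56 TB

4.144 TiB × 1,099,511,627,776 bytes/TiB = 4,556,376,185,503.744 bytes
1 TB = 1,000,000,000,000 bytes
4,556,376,185,503.744 / 1,000,000,000,000 = 4.56 TB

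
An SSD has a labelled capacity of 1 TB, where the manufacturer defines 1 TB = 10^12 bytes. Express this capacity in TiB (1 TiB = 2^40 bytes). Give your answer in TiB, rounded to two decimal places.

1 TB × 1,000,000,000,000 bytes/TB = 1,000,000,000,000 bytes
1 TiB = 2^40 bytes = 1,099,511,627,776 bytes
1,000,000,000,000 / 1,099,511,627,776 = 0.91 TiB

0.91 TiB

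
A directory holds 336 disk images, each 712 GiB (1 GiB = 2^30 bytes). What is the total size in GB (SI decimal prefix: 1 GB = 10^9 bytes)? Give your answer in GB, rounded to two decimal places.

Total = 336 × 712 GiB = 239,232 GiB
= 239,232 × 1,073,741,824 bytes = 256,873,404,039,168 bytes
1 GB = 1,000,000,000 bytes
256,873,404,039,168 / 1,000,000,000 = 256,873.40 GB

256,873.40 GB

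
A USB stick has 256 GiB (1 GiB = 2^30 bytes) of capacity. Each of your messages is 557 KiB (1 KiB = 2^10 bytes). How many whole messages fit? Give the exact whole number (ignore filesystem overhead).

481,930

Capacity: 256 GiB = 274,877,906,944 bytes
Per item: 557 KiB = 570,368 bytes
⌊274,877,906,944 / 570,368⌋ = 481,930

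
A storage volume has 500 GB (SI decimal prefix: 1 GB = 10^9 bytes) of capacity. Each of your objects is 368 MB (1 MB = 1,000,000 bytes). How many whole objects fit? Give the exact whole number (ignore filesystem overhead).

Capacity: 500 GB = 500,000,000,000 bytes
Per item: 368 MB = 368,000,000 bytes
⌊500,000,000,000 / 368,000,000⌋ = 1,358

1,358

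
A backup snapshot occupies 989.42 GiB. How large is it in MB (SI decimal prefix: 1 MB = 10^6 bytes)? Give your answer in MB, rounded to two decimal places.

989.42 GiB = 989.42 × 2^30 bytes = 1,062,381,635,502.08 bytes
1 MB = 10^6 bytes = 1,000,000 bytes
1,062,381,635,502.08 / 1,000,000 = 1,062,381.64 MB

1,062,381.64 MB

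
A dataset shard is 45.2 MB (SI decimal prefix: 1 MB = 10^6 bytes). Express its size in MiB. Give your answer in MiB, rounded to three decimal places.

43.106 MiB

45.2 MB = 45.2 × 10^6 bytes = 45,200,000 bytes
1 MiB = 1,048,576 bytes
45,200,000 / 1,048,576 = 43.106 MiB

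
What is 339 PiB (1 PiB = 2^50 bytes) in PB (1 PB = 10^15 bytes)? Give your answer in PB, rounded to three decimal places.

339 PiB = 339 × 2^50 bytes = 381,680,068,419,649,536 bytes
1 PB = 10^15 bytes = 1,000,000,000,000,000 bytes
381,680,068,419,649,536 / 1,000,000,000,000,000 = 381.680 PB

381.680 PB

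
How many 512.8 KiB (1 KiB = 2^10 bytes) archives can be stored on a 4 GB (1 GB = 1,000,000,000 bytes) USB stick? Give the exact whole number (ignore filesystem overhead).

Capacity: 4 GB = 4,000,000,000 bytes
Per item: 512.8 KiB = 525,107.2 bytes
⌊4,000,000,000 / 525,107.2⌋ = 7,617

7,617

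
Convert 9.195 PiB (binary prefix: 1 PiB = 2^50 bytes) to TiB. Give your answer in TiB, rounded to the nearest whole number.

9.195 PiB × 1,125,899,906,842,624 bytes/PiB = 10,352,649,643,417,927.68 bytes
1 TiB = 1,099,511,627,776 bytes
10,352,649,643,417,927.68 / 1,099,511,627,776 = 9,416 TiB

9,416 TiB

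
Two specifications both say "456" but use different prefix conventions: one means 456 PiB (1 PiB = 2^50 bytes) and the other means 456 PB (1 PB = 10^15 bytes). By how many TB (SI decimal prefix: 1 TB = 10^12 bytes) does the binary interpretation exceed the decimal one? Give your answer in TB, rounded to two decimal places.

57,410.36 TB

456 PiB = 456 × 1,125,899,906,842,624 = 513,410,357,520,236,544 bytes
456 PB = 456 × 1,000,000,000,000,000 = 456,000,000,000,000,000 bytes
difference = 57,410,357,520,236,544 bytes
57,410,357,520,236,544 / 1,000,000,000,000 = 57,410.36 TB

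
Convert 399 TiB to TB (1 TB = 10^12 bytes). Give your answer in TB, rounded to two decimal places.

399 TiB = 399 × 2^40 bytes = 438,705,139,482,624 bytes
1 TB = 10^12 bytes = 1,000,000,000,000 bytes
438,705,139,482,624 / 1,000,000,000,000 = 438.71 TB

438.71 TB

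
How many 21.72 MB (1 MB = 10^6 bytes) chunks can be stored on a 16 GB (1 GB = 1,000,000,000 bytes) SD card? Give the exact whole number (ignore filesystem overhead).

Capacity: 16 GB = 16,000,000,000 bytes
Per item: 21.72 MB = 21,720,000 bytes
⌊16,000,000,000 / 21,720,000⌋ = 736

736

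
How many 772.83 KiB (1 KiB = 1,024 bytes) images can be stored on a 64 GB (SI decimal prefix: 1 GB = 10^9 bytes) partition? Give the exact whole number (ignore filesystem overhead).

80,871

Capacity: 64 GB = 64,000,000,000 bytes
Per item: 772.83 KiB = 791,377.92 bytes
⌊64,000,000,000 / 791,377.92⌋ = 80,871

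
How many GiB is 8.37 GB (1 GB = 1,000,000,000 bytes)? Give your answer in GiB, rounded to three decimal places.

7.795 GiB

8.37 GB = 8.37 × 10^9 bytes = 8,370,000,000 bytes
1 GiB = 2^30 bytes = 1,073,741,824 bytes
8,370,000,000 / 1,073,741,824 = 7.795 GiB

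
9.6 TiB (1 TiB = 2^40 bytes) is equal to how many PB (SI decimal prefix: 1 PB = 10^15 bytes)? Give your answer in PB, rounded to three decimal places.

9.6 TiB = 9.6 × 2^40 bytes = 10,555,311,626,649.6 bytes
1 PB = 1,000,000,000,000,000 bytes
10,555,311,626,649.6 / 1,000,000,000,000,000 = 0.011 PB

0.011 PB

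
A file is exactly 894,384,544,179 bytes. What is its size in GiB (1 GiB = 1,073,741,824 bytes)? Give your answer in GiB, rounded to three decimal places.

894,384,544,179 bytes given.
1 GiB = 2^30 bytes = 1,073,741,824 bytes
894,384,544,179 / 1,073,741,824 = 832.961 GiB

832.961 GiB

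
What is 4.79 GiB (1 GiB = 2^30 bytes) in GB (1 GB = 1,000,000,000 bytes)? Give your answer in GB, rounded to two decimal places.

4.79 GiB = 4.79 × 2^30 bytes = 5,143,223,336.96 bytes
1 GB = 1,000,000,000 bytes
5,143,223,336.96 / 1,000,000,000 = 5.14 GB

5.14 GB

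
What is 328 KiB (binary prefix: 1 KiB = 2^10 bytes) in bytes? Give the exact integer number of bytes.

328 × 1,024 = 335,872 bytes

335,872 bytes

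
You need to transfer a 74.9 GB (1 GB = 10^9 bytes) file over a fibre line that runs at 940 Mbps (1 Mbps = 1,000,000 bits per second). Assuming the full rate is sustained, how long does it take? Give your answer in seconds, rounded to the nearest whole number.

74.9 GB = 74,900,000,000 bytes = 599,200,000,000 bits
940 Mbps = 940,000,000 bits/s
time = 599,200,000,000 / 940,000,000 = 637 s

637 seconds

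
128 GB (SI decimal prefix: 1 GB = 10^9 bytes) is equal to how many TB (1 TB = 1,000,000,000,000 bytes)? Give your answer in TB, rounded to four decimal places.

128 GB = 128 × 10^9 bytes = 128,000,000,000 bytes
1 TB = 1,000,000,000,000 bytes
128,000,000,000 / 1,000,000,000,000 = 0.1280 TB

0.1280 TB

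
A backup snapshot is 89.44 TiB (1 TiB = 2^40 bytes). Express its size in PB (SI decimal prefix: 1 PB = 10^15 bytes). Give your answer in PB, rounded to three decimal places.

89.44 TiB = 89.44 × 2^40 bytes = 98,340,319,988,285.44 bytes
1 PB = 10^15 bytes = 1,000,000,000,000,000 bytes
98,340,319,988,285.44 / 1,000,000,000,000,000 = 0.098 PB

0.098 PB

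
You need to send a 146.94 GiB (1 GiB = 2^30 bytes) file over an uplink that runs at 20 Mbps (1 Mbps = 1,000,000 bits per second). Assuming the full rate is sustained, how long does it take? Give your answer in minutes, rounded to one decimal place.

1,051.8 minutes

146.94 GiB = 157,775,623,618.56 bytes = 1,262,204,988,948.48 bits
20 Mbps = 20,000,000 bits/s
time = 1,262,204,988,948.48 / 20,000,000 = 63,110.25 s
63,110.25 s / 60 = 1,051.8 minutes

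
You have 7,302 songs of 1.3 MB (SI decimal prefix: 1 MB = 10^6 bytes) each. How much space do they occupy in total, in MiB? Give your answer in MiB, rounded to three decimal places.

Total = 7,302 × 1.3 MB = 9492.6 MB
= 9492.6 × 1,000,000 bytes = 9,492,600,000 bytes
1 MiB = 1,048,576 bytes
9,492,600,000 / 1,048,576 = 9,052.849 MiB

9,052.849 MiB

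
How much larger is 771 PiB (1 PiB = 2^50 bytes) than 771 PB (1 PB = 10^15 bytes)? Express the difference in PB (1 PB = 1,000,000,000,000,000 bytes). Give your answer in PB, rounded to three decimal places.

97.069 PB

771 PiB = 771 × 1,125,899,906,842,624 = 868,068,828,175,663,104 bytes
771 PB = 771 × 1,000,000,000,000,000 = 771,000,000,000,000,000 bytes
difference = 97,068,828,175,663,104 bytes
97,068,828,175,663,104 / 1,000,000,000,000,000 = 97.069 PB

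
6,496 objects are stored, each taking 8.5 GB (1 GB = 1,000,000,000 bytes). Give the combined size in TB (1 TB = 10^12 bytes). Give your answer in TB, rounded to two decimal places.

Total = 6,496 × 8.5 GB = 55,216 GB
= 55,216 × 1,000,000,000 bytes = 55,216,000,000,000 bytes
1 TB = 1,000,000,000,000 bytes
55,216,000,000,000 / 1,000,000,000,000 = 55.22 TB

55.22 TB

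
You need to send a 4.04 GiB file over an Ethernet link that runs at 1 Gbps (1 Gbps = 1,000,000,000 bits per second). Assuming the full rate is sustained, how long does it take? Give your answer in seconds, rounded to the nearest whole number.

35 seconds

4.04 GiB = 4,337,916,968.96 bytes = 34,703,335,751.68 bits
1 Gbps = 1,000,000,000 bits/s
time = 34,703,335,751.68 / 1,000,000,000 = 35 s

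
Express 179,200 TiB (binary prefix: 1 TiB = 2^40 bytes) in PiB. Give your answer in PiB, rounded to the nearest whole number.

175 PiB

179,200 TiB = 179,200 × 2^40 bytes = 197,032,483,697,459,200 bytes
1 PiB = 2^50 bytes = 1,125,899,906,842,624 bytes
197,032,483,697,459,200 / 1,125,899,906,842,624 = 175 PiB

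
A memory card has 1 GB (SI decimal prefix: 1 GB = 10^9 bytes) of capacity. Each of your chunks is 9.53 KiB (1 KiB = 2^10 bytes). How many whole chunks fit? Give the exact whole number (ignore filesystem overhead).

102,472

Capacity: 1 GB = 1,000,000,000 bytes
Per item: 9.53 KiB = 9,758.72 bytes
⌊1,000,000,000 / 9,758.72⌋ = 102,472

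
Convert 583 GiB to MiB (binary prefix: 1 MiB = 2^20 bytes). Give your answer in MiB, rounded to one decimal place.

583 GiB × 1,073,741,824 bytes/GiB = 625,991,483,392 bytes
1 MiB = 1,048,576 bytes
625,991,483,392 / 1,048,576 = 596,992.0 MiB

596,992.0 MiB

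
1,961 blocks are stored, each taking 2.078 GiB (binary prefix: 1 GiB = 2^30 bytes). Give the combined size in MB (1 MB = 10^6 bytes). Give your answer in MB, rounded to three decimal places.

4,375,452.836 MB

Total = 1,961 × 2.078 GiB = 4074.958 GiB
= 4074.958 × 1,073,741,824 bytes = 4,375,452,835,643.392 bytes
1 MB = 1,000,000 bytes
4,375,452,835,643.392 / 1,000,000 = 4,375,452.836 MB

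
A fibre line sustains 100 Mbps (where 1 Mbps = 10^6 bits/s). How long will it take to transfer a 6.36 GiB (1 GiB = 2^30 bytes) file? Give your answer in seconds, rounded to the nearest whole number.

6.36 GiB = 6,828,998,000.64 bytes = 54,631,984,005.12 bits
100 Mbps = 100,000,000 bits/s
time = 54,631,984,005.12 / 100,000,000 = 546 s

546 seconds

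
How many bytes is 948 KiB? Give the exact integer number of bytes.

948 × 1,024 = 970,752 bytes

970,752 bytes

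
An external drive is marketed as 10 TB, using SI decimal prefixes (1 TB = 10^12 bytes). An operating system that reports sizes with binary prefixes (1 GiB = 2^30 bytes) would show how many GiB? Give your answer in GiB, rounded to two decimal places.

10 TB × 1,000,000,000,000 bytes/TB = 10,000,000,000,000 bytes
1 GiB = 1,073,741,824 bytes
10,000,000,000,000 / 1,073,741,824 = 9,313.23 GiB

9,313.23 GiB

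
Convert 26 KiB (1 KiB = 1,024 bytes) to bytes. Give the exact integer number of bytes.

26,624 bytes

26 × 1,024 = 26,624 bytes  (1 KiB = 2^10 bytes)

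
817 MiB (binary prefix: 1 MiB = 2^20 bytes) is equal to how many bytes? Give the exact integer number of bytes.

817 × 1,048,576 = 856,686,592 bytes

856,686,592 bytes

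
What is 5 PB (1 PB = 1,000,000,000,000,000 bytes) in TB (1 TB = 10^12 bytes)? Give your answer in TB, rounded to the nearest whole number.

5 PB × 1,000,000,000,000,000 bytes/PB = 5,000,000,000,000,000 bytes
1 TB = 1,000,000,000,000 bytes
5,000,000,000,000,000 / 1,000,000,000,000 = 5,000 TB

5,000 TB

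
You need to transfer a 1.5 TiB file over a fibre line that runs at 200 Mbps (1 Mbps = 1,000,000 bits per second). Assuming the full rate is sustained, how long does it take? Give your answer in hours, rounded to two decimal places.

18.33 hours

1.5 TiB = 1,649,267,441,664 bytes = 13,194,139,533,312 bits
200 Mbps = 200,000,000 bits/s
time = 13,194,139,533,312 / 200,000,000 = 65,970.6977 s
65,970.6977 s / 3600 = 18.33 hours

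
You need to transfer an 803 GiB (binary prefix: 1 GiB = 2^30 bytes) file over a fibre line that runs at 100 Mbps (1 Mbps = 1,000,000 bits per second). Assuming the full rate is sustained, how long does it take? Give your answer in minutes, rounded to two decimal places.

1,149.62 minutes

803 GiB = 862,214,684,672 bytes = 6,897,717,477,376 bits
100 Mbps = 100,000,000 bits/s
time = 6,897,717,477,376 / 100,000,000 = 68,977.175 s
68,977.175 s / 60 = 1,149.62 minutes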